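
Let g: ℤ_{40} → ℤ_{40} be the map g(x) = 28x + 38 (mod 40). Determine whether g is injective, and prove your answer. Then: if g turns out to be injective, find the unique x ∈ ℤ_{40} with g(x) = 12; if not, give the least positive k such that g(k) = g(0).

10

We have gcd(28, 40) = 4 > 1. Taking u = 0 and v = 10: g(0) = 38 and g(10) = 28·10 + 38 = 318 ≡ 38 (mod 40).
So g(0) = g(10) while 0 ≠ 10, hence g is not injective.
Since g is not injective, we find the least positive k with g(k) = g(0): this means 28k ≡ 0 (mod 40), i.e. 40 ∣ 28k. Since gcd(28, 40) = 4, dividing through by 4 this holds exactly when 10 ∣ 7k, and as gcd(7, 10) = 1, exactly when 10 ∣ k.
The smallest positive such k is 10.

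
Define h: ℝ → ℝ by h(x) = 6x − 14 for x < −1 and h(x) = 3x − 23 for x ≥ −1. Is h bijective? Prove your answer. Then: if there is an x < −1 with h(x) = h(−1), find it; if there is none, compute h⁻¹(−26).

-2

Both pieces are strictly increasing (slopes 6 and 3), so each is injective on its own interval.
The left piece maps (−∞, −1) onto (−∞, −20); the right piece maps [−1, ∞) onto [−26, ∞).
These images overlap. In particular h(−1) = −26 (right piece), and solving 6x − 14 = −26 on the left piece gives x = −2 < −1.
So h(−2) = h(−1) with −2 ≠ −1, and h is not injective, hence not bijective. This x = −2 is the requested value below −1.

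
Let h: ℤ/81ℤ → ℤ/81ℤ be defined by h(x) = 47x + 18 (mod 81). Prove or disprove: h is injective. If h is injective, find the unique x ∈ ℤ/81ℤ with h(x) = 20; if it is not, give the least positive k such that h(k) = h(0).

19

Suppose h(x_1) = h(x_2) in ℤ/81ℤ. Then 47x_1 + 18 ≡ 47x_2 + 18 (mod 81), therefore 47(x_1 − x_2) ≡ 0 (mod 81).
Since gcd(47, 81) = 1, 47 is invertible modulo 81, therefore x_1 − x_2 ≡ 0 (mod 81), i.e. x_1 = x_2.
Therefore h is injective.
We now compute 47⁻¹ mod 81 explicitly. Euclid's algorithm: 81 = 1·47 + 34, 47 = 1·34 + 13, 34 = 2·13 + 8, 13 = 1·8 + 5, 8 = 1·5 + 3, 5 = 1·3 + 2, 3 = 1·2 + 1; back-substituting gives 1 = 50·47 − 29·81, so 47⁻¹ ≡ 50 (mod 81).
Since h is injective, we find h⁻¹(20): we need 47x ≡ 20 − 18 ≡ 2 (mod 81). Using 47⁻¹ = 50: x ≡ 50·2 = 100 = 1·81 + 19, so x = 19.
Check: h(19) = 47·19 + 18 = 911 = 11·81 + 20 ≡ 20 (mod 81).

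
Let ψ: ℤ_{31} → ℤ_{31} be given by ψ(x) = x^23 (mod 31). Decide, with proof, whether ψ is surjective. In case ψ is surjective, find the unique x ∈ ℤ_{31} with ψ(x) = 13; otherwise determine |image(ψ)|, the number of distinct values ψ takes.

17

Since 31 is prime, the nonzero elements of ℤ_{31} form a cyclic group of order 30.
As gcd(23, 30) = 1, raising to the 23rd power is a bijection on this group: if a^23 ≡ b^23 then (ab^{−1})^23 = 1, and the only element of order dividing gcd(23, 30) = 1 is 1, so a = b.
With ψ(0) = 0 this makes ψ injective on all of ℤ_{31}, hence bijective (finite equal-size domain and codomain). In particular ψ is surjective.
Since ψ is surjective, we find the preimage of 13. The inverse of x ↦ x^23 on (ℤ_{31})^× is x ↦ x^17, because 23·17 = 391 = 13·30 + 1 ≡ 1 (mod 30) and x^{30} = 1 for x ≠ 0 (Fermat). So ψ⁻¹(13) = 13^17 mod 31.
Repeated squaring mod 31: 13^1 ≡ 13, 13^2 ≡ 13² = 169 ≡ 14, 13^4 ≡ 14² = 196 ≡ 10, 13^8 ≡ 10² = 100 ≡ 7, 13^16 ≡ 7² = 49 ≡ 18. Since 17 = 16 + 1, 13^17 ≡ 18·13: 18·13 = 234 ≡ 17. So 13^17 ≡ 17 (mod 31).
Hence ψ⁻¹(13) = 17.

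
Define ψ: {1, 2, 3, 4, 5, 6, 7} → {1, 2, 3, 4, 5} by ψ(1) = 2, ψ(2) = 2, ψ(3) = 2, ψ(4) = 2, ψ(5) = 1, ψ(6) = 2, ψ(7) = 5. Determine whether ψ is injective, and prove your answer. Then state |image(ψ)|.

ψ(1) = 2 = ψ(2) with 1 ≠ 2, so ψ is not injective.
The image of ψ is {1, 2, 5}, which has 3 elements.

3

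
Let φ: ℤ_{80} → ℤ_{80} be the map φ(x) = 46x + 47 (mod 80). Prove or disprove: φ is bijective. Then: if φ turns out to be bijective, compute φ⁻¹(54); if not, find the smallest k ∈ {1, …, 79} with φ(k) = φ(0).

Recall that φ is injective when φ(a) = φ(b) forces a = b.
We have gcd(46, 80) = 2 > 1. Taking a = 0 and b = 40: φ(0) = 47 and φ(40) = 46·40 + 47 = 1887 ≡ 47 (mod 80).
So φ(0) = φ(40) while 0 ≠ 40, thus φ is not injective, hence not bijective.
Since φ is not bijective, we find the least positive k with φ(k) = φ(0): this means 46k ≡ 0 (mod 80), i.e. 80 ∣ 46k. Since gcd(46, 80) = 2, dividing through by 2 this holds exactly when 40 ∣ 23k, and as gcd(23, 40) = 1, exactly when 40 ∣ k.
The smallest positive such k is 40.

40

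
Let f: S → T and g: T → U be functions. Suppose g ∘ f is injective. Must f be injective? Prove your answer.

Suppose f(u) = f(v). Applying g: (g ∘ f)(u) = (g ∘ f)(v). Since g ∘ f is injective, u = v. Therefore f is injective.

injective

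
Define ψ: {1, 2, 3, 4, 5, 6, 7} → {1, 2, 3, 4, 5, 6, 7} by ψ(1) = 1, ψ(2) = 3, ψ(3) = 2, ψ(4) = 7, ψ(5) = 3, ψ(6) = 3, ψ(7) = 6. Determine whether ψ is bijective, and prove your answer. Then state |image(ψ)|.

ψ(2) = 3 = ψ(5) with 2 ≠ 5, so ψ is not injective, hence not bijective.
The image of ψ is {1, 2, 3, 6, 7}, which has 5 elements.

5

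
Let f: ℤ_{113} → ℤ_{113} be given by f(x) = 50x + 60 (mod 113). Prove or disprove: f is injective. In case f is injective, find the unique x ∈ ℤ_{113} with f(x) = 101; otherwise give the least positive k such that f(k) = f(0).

98

If f(x_1) = f(x_2), then 50x_1 ≡ 50x_2 (mod 113). Because gcd(50, 113) = 1, we may cancel 50 to get x_1 ≡ x_2 (mod 113).
So f is injective.
We now compute 50⁻¹ mod 113 explicitly. Euclid's algorithm: 113 = 2·50 + 13, 50 = 3·13 + 11, 13 = 1·11 + 2, 11 = 5·2 + 1; back-substituting gives 1 = 52·50 − 23·113, so 50⁻¹ ≡ 52 (mod 113).
Since f is injective, we find f⁻¹(101): we need 50x ≡ 101 − 60 ≡ 41 (mod 113). Using 50⁻¹ = 52: x ≡ 52·41 = 2132 = 18·113 + 98, so x = 98.
Check: f(98) = 50·98 + 60 = 4960 = 43·113 + 101 ≡ 101 (mod 113).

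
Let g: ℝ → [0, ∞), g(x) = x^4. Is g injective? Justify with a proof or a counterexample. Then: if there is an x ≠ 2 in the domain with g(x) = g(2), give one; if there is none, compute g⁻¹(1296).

-2

g(2) = 16 = (−2)^4 = g(−2) (since 4 is even), with 2 ≠ −2. So g is not injective.
For the follow-up, such an x exists: taking x = −2 ∈ ℝ gives g(−2) = 16 = g(2) with −2 ≠ 2.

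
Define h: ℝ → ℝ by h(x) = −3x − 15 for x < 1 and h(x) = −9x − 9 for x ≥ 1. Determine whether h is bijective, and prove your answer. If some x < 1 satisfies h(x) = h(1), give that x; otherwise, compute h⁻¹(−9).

Both pieces are strictly decreasing (slopes −3 and −9), so each is injective on its own interval.
The left piece maps (−∞, 1) onto (−18, ∞); the right piece maps [1, ∞) onto (−∞, −18].
Since −18 = −18, the images partition ℝ: h is injective and surjective, hence bijective.
Because the two images are disjoint, no x < 1 has h(x) = h(1), so we compute h⁻¹(−9): −9 lies in (−18, ∞), so solve −3x − 15 = −9: x = (−9 + 15)/(−3) = −2.

-2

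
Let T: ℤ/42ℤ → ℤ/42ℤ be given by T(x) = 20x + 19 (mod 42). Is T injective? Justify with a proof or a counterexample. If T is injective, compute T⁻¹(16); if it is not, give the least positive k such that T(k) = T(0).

By definition, T is injective when T(u) = T(v) forces u = v.
We have gcd(20, 42) = 2 > 1. Taking u = 0 and v = 21: T(0) = 19 and T(21) = 20·21 + 19 = 439 ≡ 19 (mod 42).
So T(0) = T(21) while 0 ≠ 21, so T is not injective.
Since T is not injective, we find the least positive k with T(k) = T(0): this means 20k ≡ 0 (mod 42), i.e. 42 ∣ 20k. Since gcd(20, 42) = 2, dividing through by 2 this holds exactly when 21 ∣ 10k, and as gcd(10, 21) = 1, exactly when 21 ∣ k.
The smallest positive such k is 21.

21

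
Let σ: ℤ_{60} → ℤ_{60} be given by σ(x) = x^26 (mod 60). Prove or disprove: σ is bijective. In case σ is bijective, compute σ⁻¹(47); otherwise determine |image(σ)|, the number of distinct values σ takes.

σ(2): Repeated squaring mod 60: 2^1 ≡ 2, 2^2 ≡ 2² = 4, 2^4 ≡ 4² = 16, 2^8 ≡ 16² = 256 ≡ 16, 2^16 ≡ 16² = 256 ≡ 16. Since 26 = 16 + 8 + 2, 2^26 ≡ 16·16·4: 16·16 = 256 ≡ 16, then 16·4 = 64 ≡ 4. So 2^26 ≡ 4 (mod 60).
σ(8): Repeated squaring mod 60: 8^1 ≡ 8, 8^2 ≡ 8² = 64 ≡ 4, 8^4 ≡ 4² = 16, 8^8 ≡ 16² = 256 ≡ 16, 8^16 ≡ 16² = 256 ≡ 16. Since 26 = 16 + 8 + 2, 8^26 ≡ 16·16·4: 16·16 = 256 ≡ 16, then 16·4 = 64 ≡ 4. So 8^26 ≡ 4 (mod 60).
So σ(2) = σ(8) = 4 while 2 ≠ 8, so σ is not injective, hence not bijective.
Since σ is not bijective, we determine |image(σ)|. Computing x^26 mod 60 for each x (by repeated squaring, reducing mod 60 at every step), the values σ(0), σ(1), …, σ(59) are: 0, 1, 4, 9, 16, 25, 36, 49, 4, 21, 40, 1, 24, 49, 16, 45, 16, 49, 24, 1, 40, 21, 4, 49, 36, 25, 16, 9, 4, 1, 0, 1, 4, 9, 16, 25, 36, 49, 4, 21, 40, 1, 24, 49, 16, 45, 16, 49, 24, 1, 40, 21, 4, 49, 36, 25, 16, 9, 4, 1.
The distinct values are {0, 1, 4, 9, 16, 21, 24, 25, 36, 40, 45, 49}; there are 12 of them.

12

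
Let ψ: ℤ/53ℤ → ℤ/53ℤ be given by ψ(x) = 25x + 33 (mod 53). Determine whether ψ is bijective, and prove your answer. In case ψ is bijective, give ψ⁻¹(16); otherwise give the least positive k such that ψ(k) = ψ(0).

Suppose ψ(u) = ψ(v) in ℤ/53ℤ. Then 25u + 33 ≡ 25v + 33 (mod 53), thus 25(u − v) ≡ 0 (mod 53).
Since gcd(25, 53) = 1, 25 is invertible modulo 53, thus u − v ≡ 0 (mod 53), i.e. u = v.
We now compute 25⁻¹ mod 53 explicitly. Euclid's algorithm: 53 = 2·25 + 3, 25 = 8·3 + 1; back-substituting gives 1 = 17·25 − 8·53, so 25⁻¹ ≡ 17 (mod 53).
For any y ∈ ℤ/53ℤ, x = 17(y − 33) mod 53 satisfies ψ(x) = 25·17(y − 33) + 33 ≡ y (since 25·17 ≡ 1 mod 53). So every y has a preimage.
Thus ψ is bijective.
Since ψ is bijective, we compute ψ⁻¹(16): solve 25x + 33 ≡ 16 (mod 53), i.e. 25x ≡ 36 (mod 53).
Multiplying by 25⁻¹ = 17 gives x ≡ 17·36 = 612 = 11·53 + 29 ≡ 29 (mod 53).
Check: ψ(29) = 25·29 + 33 = 758 = 14·53 + 16 ≡ 16 (mod 53).

29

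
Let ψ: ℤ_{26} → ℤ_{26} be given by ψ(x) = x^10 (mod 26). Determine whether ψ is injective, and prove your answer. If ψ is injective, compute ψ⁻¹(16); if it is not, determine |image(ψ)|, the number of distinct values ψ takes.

ψ(12): Repeated squaring mod 26: 12^1 ≡ 12, 12^2 ≡ 12² = 144 ≡ 14, 12^4 ≡ 14² = 196 ≡ 14, 12^8 ≡ 14² = 196 ≡ 14. Since 10 = 8 + 2, 12^10 ≡ 14·14: 14·14 = 196 ≡ 14. So 12^10 ≡ 14 (mod 26).
ψ(14): Repeated squaring mod 26: 14^1 ≡ 14, 14^2 ≡ 14² = 196 ≡ 14, 14^4 ≡ 14² = 196 ≡ 14, 14^8 ≡ 14² = 196 ≡ 14. Since 10 = 8 + 2, 14^10 ≡ 14·14: 14·14 = 196 ≡ 14. So 14^10 ≡ 14 (mod 26).
So ψ(12) = ψ(14) = 14 while 12 ≠ 14, therefore ψ is not injective.
Since ψ is not injective, we determine |image(ψ)|. Computing x^10 mod 26 for each x (by repeated squaring, reducing mod 26 at every step), the values ψ(0), ψ(1), …, ψ(25) are: 0, 1, 10, 3, 22, 25, 4, 17, 12, 9, 16, 23, 14, 13, 14, 23, 16, 9, 12, 17, 4, 25, 22, 3, 10, 1.
The distinct values are {0, 1, 3, 4, 9, 10, 12, 13, 14, 16, 17, 22, 23, 25}; there are 14 of them.

14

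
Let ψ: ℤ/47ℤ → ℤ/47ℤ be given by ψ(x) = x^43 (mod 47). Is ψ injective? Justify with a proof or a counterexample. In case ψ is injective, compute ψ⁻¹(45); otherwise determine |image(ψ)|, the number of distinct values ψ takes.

38

Since 47 is prime, the nonzero elements of ℤ/47ℤ form a cyclic group of order 46.
As gcd(43, 46) = 1, raising to the 43rd power is a bijection on this group: if u^43 ≡ v^43 then (uv^{−1})^43 = 1, and the only element of order dividing gcd(43, 46) = 1 is 1, so u = v.
With ψ(0) = 0 this makes ψ injective on all of ℤ/47ℤ, hence bijective (finite equal-size domain and codomain). In particular ψ is injective.
Since ψ is injective, we find the preimage of 45. The inverse of x ↦ x^43 on (ℤ/47ℤ)^× is x ↦ x^15, because 43·15 = 645 = 14·46 + 1 ≡ 1 (mod 46) and x^{46} = 1 for x ≠ 0 (Fermat). So ψ⁻¹(45) = 45^15 mod 47.
Repeated squaring mod 47: 45^1 ≡ 45, 45^2 ≡ 45² = 2025 ≡ 4, 45^4 ≡ 4² = 16, 45^8 ≡ 16² = 256 ≡ 21. Since 15 = 8 + 4 + 2 + 1, 45^15 ≡ 21·16·4·45: 21·16 = 336 ≡ 7, then 7·4 = 28, then 28·45 = 1260 ≡ 38. So 45^15 ≡ 38 (mod 47).
Hence ψ⁻¹(45) = 38.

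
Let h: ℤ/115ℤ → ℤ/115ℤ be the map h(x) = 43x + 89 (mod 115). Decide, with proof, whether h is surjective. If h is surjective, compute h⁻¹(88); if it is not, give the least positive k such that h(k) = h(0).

Since gcd(43, 115) = 1, 43 is invertible modulo 115. Euclid's algorithm: 115 = 2·43 + 29, 43 = 1·29 + 14, 29 = 2·14 + 1; back-substituting gives 1 = 107·43 − 40·115, so 43⁻¹ ≡ 107 (mod 115).
For any y ∈ ℤ/115ℤ, x = 107(y − 89) mod 115 satisfies h(x) = 43·107(y − 89) + 89 ≡ y (since 43·107 ≡ 1 mod 115). So every y has a preimage.
So h is surjective.
Since h is surjective, we find h⁻¹(88): we need 43x ≡ 88 − 89 ≡ 114 (mod 115). Using 43⁻¹ = 107: x ≡ 107·114 = 12198 = 106·115 + 8, so x = 8.
Check: h(8) = 43·8 + 89 = 433 = 3·115 + 88 ≡ 88 (mod 115).

8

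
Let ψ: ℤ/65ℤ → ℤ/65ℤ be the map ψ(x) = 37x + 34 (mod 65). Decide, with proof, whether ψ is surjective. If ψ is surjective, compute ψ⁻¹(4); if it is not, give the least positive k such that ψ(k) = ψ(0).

Since gcd(37, 65) = 1, 37 is invertible modulo 65. Euclid's algorithm: 65 = 1·37 + 28, 37 = 1·28 + 9, 28 = 3·9 + 1; back-substituting gives 1 = 58·37 − 33·65, so 37⁻¹ ≡ 58 (mod 65).
For any y ∈ ℤ/65ℤ, x = 58(y − 34) mod 65 satisfies ψ(x) = 37·58(y − 34) + 34 ≡ y (since 37·58 ≡ 1 mod 65). So every y has a preimage.
Therefore ψ is surjective.
Since ψ is surjective, we compute ψ⁻¹(4): solve 37x + 34 ≡ 4 (mod 65), i.e. 37x ≡ 35 (mod 65).
Multiplying by 37⁻¹ = 58 gives x ≡ 58·35 = 2030 = 31·65 + 15 ≡ 15 (mod 65).
Check: ψ(15) = 37·15 + 34 = 589 = 9·65 + 4 ≡ 4 (mod 65).

15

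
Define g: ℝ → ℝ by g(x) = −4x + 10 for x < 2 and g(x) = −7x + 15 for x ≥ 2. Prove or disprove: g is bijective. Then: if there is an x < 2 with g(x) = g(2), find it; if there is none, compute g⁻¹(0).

15/7

Both pieces are strictly decreasing (slopes −4 and −7), so each is injective on its own interval.
The left piece maps (−∞, 2) onto (2, ∞); the right piece maps [2, ∞) onto (−∞, 1].
The images leave a gap (2 has no preimage), so g is not surjective, hence not bijective.
Because the two images are disjoint, no x < 2 has g(x) = g(2), so we compute g⁻¹(0): 0 lies in (−∞, 1], so solve −7x + 15 = 0: x = (0 − 15)/(−7) = 15/7.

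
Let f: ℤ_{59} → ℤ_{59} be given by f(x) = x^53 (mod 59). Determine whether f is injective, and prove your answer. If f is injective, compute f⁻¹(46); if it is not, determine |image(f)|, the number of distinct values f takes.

28

Since 59 is prime, the nonzero elements of ℤ_{59} form a cyclic group of order 58.
As gcd(53, 58) = 1, raising to the 53rd power is a bijection on this group: if s^53 ≡ t^53 then (st^{−1})^53 = 1, and the only element of order dividing gcd(53, 58) = 1 is 1, so s = t.
With f(0) = 0 this makes f injective on all of ℤ_{59}, hence bijective (finite equal-size domain and codomain). In particular f is injective.
Since f is injective, we find the preimage of 46. The inverse of x ↦ x^53 on (ℤ_{59})^× is x ↦ x^23, because 53·23 = 1219 = 21·58 + 1 ≡ 1 (mod 58) and x^{58} = 1 for x ≠ 0 (Fermat). So f⁻¹(46) = 46^23 mod 59.
Repeated squaring mod 59: 46^1 ≡ 46, 46^2 ≡ 46² = 2116 ≡ 51, 46^4 ≡ 51² = 2601 ≡ 5, 46^8 ≡ 5² = 25, 46^16 ≡ 25² = 625 ≡ 35. Since 23 = 16 + 4 + 2 + 1, 46^23 ≡ 35·5·51·46: 35·5 = 175 ≡ 57, then 57·51 = 2907 ≡ 16, then 16·46 = 736 ≡ 28. So 46^23 ≡ 28 (mod 59).
Hence f⁻¹(46) = 28.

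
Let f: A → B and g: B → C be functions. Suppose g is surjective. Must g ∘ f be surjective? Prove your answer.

not surjective

No. Take A = {1}, B = C = {1, 2, 3}, f(1) = 1, and g = identity (surjective).
Then (g ∘ f)(1) = 1, and 3 ∈ C has no preimage under g ∘ f, so g ∘ f is not surjective.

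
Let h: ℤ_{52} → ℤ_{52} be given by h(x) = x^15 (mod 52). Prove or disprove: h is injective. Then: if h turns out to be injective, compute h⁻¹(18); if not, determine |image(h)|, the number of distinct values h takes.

h(2): Repeated squaring mod 52: 2^1 ≡ 2, 2^2 ≡ 2² = 4, 2^4 ≡ 4² = 16, 2^8 ≡ 16² = 256 ≡ 48. Since 15 = 8 + 4 + 2 + 1, 2^15 ≡ 48·16·4·2: 48·16 = 768 ≡ 40, then 40·4 = 160 ≡ 4, then 4·2 = 8. So 2^15 ≡ 8 (mod 52).
h(6): Repeated squaring mod 52: 6^1 ≡ 6, 6^2 ≡ 6² = 36, 6^4 ≡ 36² = 1296 ≡ 48, 6^8 ≡ 48² = 2304 ≡ 16. Since 15 = 8 + 4 + 2 + 1, 6^15 ≡ 16·48·36·6: 16·48 = 768 ≡ 40, then 40·36 = 1440 ≡ 36, then 36·6 = 216 ≡ 8. So 6^15 ≡ 8 (mod 52).
So h(2) = h(6) = 8 while 2 ≠ 6, so h is not injective.
Since h is not injective, we determine |image(h)|. Computing x^15 mod 52 for each x (by repeated squaring, reducing mod 52 at every step), the values h(0), h(1), …, h(51) are: 0, 1, 8, 27, 12, 21, 8, 31, 44, 1, 12, 31, 12, 13, 40, 47, 40, 25, 8, 47, 44, 5, 40, 51, 44, 25, 0, 27, 8, 1, 12, 47, 8, 5, 44, 27, 12, 5, 12, 39, 40, 21, 40, 51, 8, 21, 44, 31, 40, 25, 44, 51.
The distinct values are {0, 1, 5, 8, 12, 13, 21, 25, 27, 31, 39, 40, 44, 47, 51}; there are 15 of them.

15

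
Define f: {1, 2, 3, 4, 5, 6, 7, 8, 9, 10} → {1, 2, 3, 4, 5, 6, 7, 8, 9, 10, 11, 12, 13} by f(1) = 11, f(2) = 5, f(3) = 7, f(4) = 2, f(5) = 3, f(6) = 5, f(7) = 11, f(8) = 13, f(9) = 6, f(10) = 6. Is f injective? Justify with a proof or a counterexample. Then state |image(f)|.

7

f(2) = 5 = f(6) with 2 ≠ 6, so f is not injective.
The image of f is {2, 3, 5, 6, 7, 11, 13}, which has 7 elements.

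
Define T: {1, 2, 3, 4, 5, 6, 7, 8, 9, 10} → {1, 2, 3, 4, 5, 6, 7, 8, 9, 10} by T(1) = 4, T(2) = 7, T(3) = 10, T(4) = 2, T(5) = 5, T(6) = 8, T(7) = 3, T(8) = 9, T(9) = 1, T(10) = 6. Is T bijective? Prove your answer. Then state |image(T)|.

10

The values 4, 7, 10, 2, 5, 8, 3, 9, 1, 6 are a permutation of {1, 2, 3, 4, 5, 6, 7, 8, 9, 10}: each element appears exactly once.
So T is injective and surjective, hence bijective.
The image of T is {1, 2, 3, 4, 5, 6, 7, 8, 9, 10}, which has 10 elements.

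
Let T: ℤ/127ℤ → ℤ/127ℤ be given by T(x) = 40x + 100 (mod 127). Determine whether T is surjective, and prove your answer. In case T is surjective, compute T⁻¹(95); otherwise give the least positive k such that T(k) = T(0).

Recall that T is surjective if every y in the codomain equals T(x) for some x in the domain.
Since gcd(40, 127) = 1, 40 is invertible modulo 127. Euclid's algorithm: 127 = 3·40 + 7, 40 = 5·7 + 5, 7 = 1·5 + 2, 5 = 2·2 + 1; back-substituting gives 1 = 54·40 − 17·127, so 40⁻¹ ≡ 54 (mod 127).
For any y ∈ ℤ/127ℤ, x = 54(y − 100) mod 127 satisfies T(x) = 40·54(y − 100) + 100 ≡ y (since 40·54 ≡ 1 mod 127). So every y has a preimage.
Hence T is surjective.
Since T is surjective, we compute T⁻¹(95): solve 40x + 100 ≡ 95 (mod 127), i.e. 40x ≡ 122 (mod 127).
Multiplying by 40⁻¹ = 54 gives x ≡ 54·122 = 6588 = 51·127 + 111 ≡ 111 (mod 127).
Check: T(111) = 40·111 + 100 = 4540 = 35·127 + 95 ≡ 95 (mod 127).

111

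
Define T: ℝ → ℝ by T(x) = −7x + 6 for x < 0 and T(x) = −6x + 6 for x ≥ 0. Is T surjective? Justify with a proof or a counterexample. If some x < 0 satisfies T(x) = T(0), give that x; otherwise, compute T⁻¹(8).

Both pieces are strictly decreasing (slopes −7 and −6), so each is injective on its own interval.
The left piece maps (−∞, 0) onto (6, ∞); the right piece maps [0, ∞) onto (−∞, 6].
These images together cover ℝ, so T is surjective.
Because the two images are disjoint, no x < 0 has T(x) = T(0), so we compute T⁻¹(8): 8 lies in (6, ∞), so solve −7x + 6 = 8: x = (8 − 6)/(−7) = −2/7.

-2/7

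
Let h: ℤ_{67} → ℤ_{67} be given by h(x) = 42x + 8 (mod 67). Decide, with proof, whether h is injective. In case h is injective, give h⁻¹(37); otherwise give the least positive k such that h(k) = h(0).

By definition, h is injective if h(u) = h(v) implies u = v.
If h(u) = h(v), then 42u ≡ 42v (mod 67). Because gcd(42, 67) = 1, we may cancel 42 to get u ≡ v (mod 67).
Hence h is injective.
We now compute 42⁻¹ mod 67 explicitly. Euclid's algorithm: 67 = 1·42 + 25, 42 = 1·25 + 17, 25 = 1·17 + 8, 17 = 2·8 + 1; back-substituting gives 1 = 8·42 − 5·67, so 42⁻¹ ≡ 8 (mod 67).
Since h is injective, we find h⁻¹(37): we need 42x ≡ 37 − 8 ≡ 29 (mod 67). Using 42⁻¹ = 8: x ≡ 8·29 = 232 = 3·67 + 31, so x = 31.
Check: h(31) = 42·31 + 8 = 1310 = 19·67 + 37 ≡ 37 (mod 67).

31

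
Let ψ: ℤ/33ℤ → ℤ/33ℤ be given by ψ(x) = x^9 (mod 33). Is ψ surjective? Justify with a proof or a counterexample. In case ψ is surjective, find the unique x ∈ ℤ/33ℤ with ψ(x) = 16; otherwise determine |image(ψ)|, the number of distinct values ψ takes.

31

Computing x^9 mod 33 for each x (by repeated squaring, reducing mod 33 at every step), the values ψ(0), ψ(1), …, ψ(32) are: 0, 1, 17, 15, 25, 20, 24, 19, 29, 27, 10, 11, 12, 28, 26, 3, 31, 2, 30, 7, 5, 21, 22, 23, 6, 4, 14, 9, 13, 8, 18, 16, 32.
Every element of ℤ/33ℤ appears exactly once in this list, so ψ is a bijection, and in particular surjective.
Since ψ is surjective, we read off the preimage of 16 from the same table: ψ(31) = 16, so ψ⁻¹(16) = 31.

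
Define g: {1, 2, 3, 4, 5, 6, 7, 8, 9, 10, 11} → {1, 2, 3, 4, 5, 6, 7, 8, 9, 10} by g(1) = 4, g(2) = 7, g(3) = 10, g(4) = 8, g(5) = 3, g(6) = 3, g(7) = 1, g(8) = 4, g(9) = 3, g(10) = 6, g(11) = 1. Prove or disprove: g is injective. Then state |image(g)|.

7

g(5) = 3 = g(6) with 5 ≠ 6, so g is not injective.
The image of g is {1, 3, 4, 6, 7, 8, 10}, which has 7 elements.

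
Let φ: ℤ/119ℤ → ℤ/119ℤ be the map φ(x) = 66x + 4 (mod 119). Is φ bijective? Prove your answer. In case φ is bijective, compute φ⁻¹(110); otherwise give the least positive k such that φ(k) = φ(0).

117

Suppose φ(u) = φ(v) in ℤ/119ℤ. Then 66u + 4 ≡ 66v + 4 (mod 119), so 66(u − v) ≡ 0 (mod 119).
Since gcd(66, 119) = 1, 66 is invertible modulo 119, therefore u − v ≡ 0 (mod 119), i.e. u = v.
We now compute 66⁻¹ mod 119 explicitly. Euclid's algorithm: 119 = 1·66 + 53, 66 = 1·53 + 13, 53 = 4·13 + 1; back-substituting gives 1 = 110·66 − 61·119, so 66⁻¹ ≡ 110 (mod 119).
For any y ∈ ℤ/119ℤ, x = 110(y − 4) mod 119 satisfies φ(x) = 66·110(y − 4) + 4 ≡ y (since 66·110 ≡ 1 mod 119). So every y has a preimage.
Therefore φ is bijective.
Since φ is bijective, we find φ⁻¹(110): we need 66x ≡ 110 − 4 ≡ 106 (mod 119). Using 66⁻¹ = 110: x ≡ 110·106 = 11660 = 97·119 + 117, so x = 117.
Check: φ(117) = 66·117 + 4 = 7726 = 64·119 + 110 ≡ 110 (mod 119).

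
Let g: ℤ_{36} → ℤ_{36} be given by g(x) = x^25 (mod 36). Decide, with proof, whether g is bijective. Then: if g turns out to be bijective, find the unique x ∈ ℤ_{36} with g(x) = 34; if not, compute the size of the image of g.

21

g(0) = 0^25 = 0.
g(6): Repeated squaring mod 36: 6^1 ≡ 6, 6^2 ≡ 6² = 36 ≡ 0, 6^4 ≡ 0² = 0, 6^8 ≡ 0² = 0, 6^16 ≡ 0² = 0. Since 25 = 16 + 8 + 1, 6^25 ≡ 0·0·6: 0·0 = 0, then 0·6 = 0. So 6^25 ≡ 0 (mod 36).
So g(0) = g(6) = 0 while 0 ≠ 6, therefore g is not injective, hence not bijective.
Since g is not bijective, we determine |image(g)|. Computing x^25 mod 36 for each x (by repeated squaring, reducing mod 36 at every step), the values g(0), g(1), …, g(35) are: 0, 1, 20, 27, 4, 5, 0, 7, 8, 9, 28, 11, 0, 13, 32, 27, 16, 17, 0, 19, 20, 9, 4, 23, 0, 25, 8, 27, 28, 29, 0, 31, 32, 9, 16, 35.
The distinct values are {0, 1, 4, 5, 7, 8, 9, 11, 13, 16, 17, 19, 20, 23, 25, 27, 28, 29, 31, 32, 35}; there are 21 of them.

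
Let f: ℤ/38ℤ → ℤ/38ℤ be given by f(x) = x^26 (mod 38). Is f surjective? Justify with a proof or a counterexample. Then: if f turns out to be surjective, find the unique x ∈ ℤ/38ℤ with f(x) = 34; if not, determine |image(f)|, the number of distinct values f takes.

20

f(18): Repeated squaring mod 38: 18^1 ≡ 18, 18^2 ≡ 18² = 324 ≡ 20, 18^4 ≡ 20² = 400 ≡ 20, 18^8 ≡ 20² = 400 ≡ 20, 18^16 ≡ 20² = 400 ≡ 20. Since 26 = 16 + 8 + 2, 18^26 ≡ 20·20·20: 20·20 = 400 ≡ 20, then 20·20 = 400 ≡ 20. So 18^26 ≡ 20 (mod 38).
f(20): Repeated squaring mod 38: 20^1 ≡ 20, 20^2 ≡ 20² = 400 ≡ 20, 20^4 ≡ 20² = 400 ≡ 20, 20^8 ≡ 20² = 400 ≡ 20, 20^16 ≡ 20² = 400 ≡ 20. Since 26 = 16 + 8 + 2, 20^26 ≡ 20·20·20: 20·20 = 400 ≡ 20, then 20·20 = 400 ≡ 20. So 20^26 ≡ 20 (mod 38).
So f(18) = f(20) = 20 while 18 ≠ 20, therefore f is not injective.
A non-injective map from the 38-element set ℤ/38ℤ to itself takes at most 37 distinct values, so it cannot be surjective. So f is not surjective.
Since f is not surjective, we determine |image(f)|. Computing x^26 mod 38 for each x (by repeated squaring, reducing mod 38 at every step), the values f(0), f(1), …, f(37) are: 0, 1, 28, 25, 24, 23, 16, 11, 26, 17, 36, 7, 30, 35, 4, 5, 6, 9, 20, 19, 20, 9, 6, 5, 4, 35, 30, 7, 36, 17, 26, 11, 16, 23, 24, 25, 28, 1.
The distinct values are {0, 1, 4, 5, 6, 7, 9, 11, 16, 17, 19, 20, 23, 24, 25, 26, 28, 30, 35, 36}; there are 20 of them.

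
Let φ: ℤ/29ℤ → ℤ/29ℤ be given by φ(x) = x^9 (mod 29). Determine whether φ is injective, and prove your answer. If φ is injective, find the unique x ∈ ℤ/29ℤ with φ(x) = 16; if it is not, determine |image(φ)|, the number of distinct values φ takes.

25

Since 29 is prime, the nonzero elements of ℤ/29ℤ form a cyclic group of order 28.
As gcd(9, 28) = 1, raising to the 9th power is a bijection on this group: if x_1^9 ≡ x_2^9 then (x_1x_2^{−1})^9 = 1, and the only element of order dividing gcd(9, 28) = 1 is 1, so x_1 = x_2.
With φ(0) = 0 this makes φ injective on all of ℤ/29ℤ, hence bijective (finite equal-size domain and codomain). In particular φ is injective.
Since φ is injective, we find the preimage of 16. The inverse of x ↦ x^9 on (ℤ/29ℤ)^× is x ↦ x^25, because 9·25 = 225 = 8·28 + 1 ≡ 1 (mod 28) and x^{28} = 1 for x ≠ 0 (Fermat). So φ⁻¹(16) = 16^25 mod 29.
Repeated squaring mod 29: 16^1 ≡ 16, 16^2 ≡ 16² = 256 ≡ 24, 16^4 ≡ 24² = 576 ≡ 25, 16^8 ≡ 25² = 625 ≡ 16, 16^16 ≡ 16² = 256 ≡ 24. Since 25 = 16 + 8 + 1, 16^25 ≡ 24·16·16: 24·16 = 384 ≡ 7, then 7·16 = 112 ≡ 25. So 16^25 ≡ 25 (mod 29).
Hence φ⁻¹(16) = 25.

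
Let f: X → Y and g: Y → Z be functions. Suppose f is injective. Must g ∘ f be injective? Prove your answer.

not injective

No. Take X = Y = Z = {0, 1}, f = identity (injective), and g(x) = 0 for every x.
Then (g ∘ f)(0) = 0 = (g ∘ f)(1) with 0 ≠ 1, so g ∘ f is not injective.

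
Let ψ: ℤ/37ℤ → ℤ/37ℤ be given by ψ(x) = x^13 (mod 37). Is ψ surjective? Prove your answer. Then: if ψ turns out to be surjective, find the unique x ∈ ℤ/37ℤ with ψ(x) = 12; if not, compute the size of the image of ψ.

Since 37 is prime, the nonzero elements of ℤ/37ℤ form a cyclic group of order 36.
As gcd(13, 36) = 1, raising to the 13th power is a bijection on this group: if x_1^13 ≡ x_2^13 then (x_1x_2^{−1})^13 = 1, and the only element of order dividing gcd(13, 36) = 1 is 1, so x_1 = x_2.
With ψ(0) = 0 this makes ψ injective on all of ℤ/37ℤ, hence bijective (finite equal-size domain and codomain). In particular ψ is surjective.
Since ψ is surjective, we find the preimage of 12. The inverse of x ↦ x^13 on (ℤ/37ℤ)^× is x ↦ x^25, because 13·25 = 325 = 9·36 + 1 ≡ 1 (mod 36) and x^{36} = 1 for x ≠ 0 (Fermat). So ψ⁻¹(12) = 12^25 mod 37.
Repeated squaring mod 37: 12^1 ≡ 12, 12^2 ≡ 12² = 144 ≡ 33, 12^4 ≡ 33² = 1089 ≡ 16, 12^8 ≡ 16² = 256 ≡ 34, 12^16 ≡ 34² = 1156 ≡ 9. Since 25 = 16 + 8 + 1, 12^25 ≡ 9·34·12: 9·34 = 306 ≡ 10, then 10·12 = 120 ≡ 9. So 12^25 ≡ 9 (mod 37).
Hence ψ⁻¹(12) = 9.

9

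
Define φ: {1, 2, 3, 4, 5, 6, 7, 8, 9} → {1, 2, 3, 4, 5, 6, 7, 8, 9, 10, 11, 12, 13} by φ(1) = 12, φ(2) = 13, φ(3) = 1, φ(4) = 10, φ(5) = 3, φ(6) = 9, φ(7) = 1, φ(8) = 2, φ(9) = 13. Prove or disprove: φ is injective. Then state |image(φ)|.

φ(3) = 1 = φ(7) with 3 ≠ 7, so φ is not injective.
The image of φ is {1, 2, 3, 9, 10, 12, 13}, which has 7 elements.

7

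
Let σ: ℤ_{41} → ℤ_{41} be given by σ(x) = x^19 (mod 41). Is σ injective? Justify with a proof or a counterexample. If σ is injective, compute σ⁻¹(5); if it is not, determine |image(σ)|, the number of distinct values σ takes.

33

Since 41 is prime, the nonzero elements of ℤ_{41} form a cyclic group of order 40.
As gcd(19, 40) = 1, raising to the 19th power is a bijection on this group: if a^19 ≡ b^19 then (ab^{−1})^19 = 1, and the only element of order dividing gcd(19, 40) = 1 is 1, so a = b.
With σ(0) = 0 this makes σ injective on all of ℤ_{41}, hence bijective (finite equal-size domain and codomain). In particular σ is injective.
Since σ is injective, we find the preimage of 5. The inverse of x ↦ x^19 on (ℤ_{41})^× is x ↦ x^19, because 19·19 = 361 = 9·40 + 1 ≡ 1 (mod 40) and x^{40} = 1 for x ≠ 0 (Fermat). So σ⁻¹(5) = 5^19 mod 41.
Repeated squaring mod 41: 5^1 ≡ 5, 5^2 ≡ 5² = 25, 5^4 ≡ 25² = 625 ≡ 10, 5^8 ≡ 10² = 100 ≡ 18, 5^16 ≡ 18² = 324 ≡ 37. Since 19 = 16 + 2 + 1, 5^19 ≡ 37·25·5: 37·25 = 925 ≡ 23, then 23·5 = 115 ≡ 33. So 5^19 ≡ 33 (mod 41).
Hence σ⁻¹(5) = 33.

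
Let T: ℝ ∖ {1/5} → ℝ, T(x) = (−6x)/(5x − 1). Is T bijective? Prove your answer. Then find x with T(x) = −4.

2/7

If T(x) = −6/5, cross-multiplying gives 5(−6x) = −6(5x − 1), which simplifies to 0 = 6 — false.  So −6/5 has no preimage and T is not surjective.
Hence T is not bijective.
Solving T(x) = −4: cross-multiplying gives −6x = −4(5x − 1), which rearranges to 14x = 4, so x = 2/7.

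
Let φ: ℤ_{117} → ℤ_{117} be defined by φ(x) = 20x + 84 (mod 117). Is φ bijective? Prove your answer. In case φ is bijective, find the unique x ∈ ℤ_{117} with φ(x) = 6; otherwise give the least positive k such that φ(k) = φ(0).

If φ(x_1) = φ(x_2), then 20x_1 ≡ 20x_2 (mod 117). Because gcd(20, 117) = 1, we may cancel 20 to get x_1 ≡ x_2 (mod 117).
We now compute 20⁻¹ mod 117 explicitly. Euclid's algorithm: 117 = 5·20 + 17, 20 = 1·17 + 3, 17 = 5·3 + 2, 3 = 1·2 + 1; back-substituting gives 1 = 41·20 − 7·117, so 20⁻¹ ≡ 41 (mod 117).
Then y ↦ 41(y − 84) is a two-sided inverse to φ, so every y ∈ ℤ_{117} has a preimage.
Therefore φ is bijective.
Since φ is bijective, we compute φ⁻¹(6): solve 20x + 84 ≡ 6 (mod 117), i.e. 20x ≡ 39 (mod 117).
Multiplying by 20⁻¹ = 41 gives x ≡ 41·39 = 1599 = 13·117 + 78 ≡ 78 (mod 117).
Check: φ(78) = 20·78 + 84 = 1644 = 14·117 + 6 ≡ 6 (mod 117).

78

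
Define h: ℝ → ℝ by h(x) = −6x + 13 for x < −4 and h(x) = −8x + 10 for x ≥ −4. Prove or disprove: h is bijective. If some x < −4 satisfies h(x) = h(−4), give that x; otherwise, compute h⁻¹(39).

-29/6

Both pieces are strictly decreasing (slopes −6 and −8), so each is injective on its own interval.
The left piece maps (−∞, −4) onto (37, ∞); the right piece maps [−4, ∞) onto (−∞, 42].
These images overlap. In particular h(−4) = 42 (right piece), and solving −6x + 13 = 42 on the left piece gives x = −29/6 < −4.
So h(−29/6) = h(−4) with −29/6 ≠ −4, and h is not injective, hence not bijective. This x = −29/6 is the requested value below −4.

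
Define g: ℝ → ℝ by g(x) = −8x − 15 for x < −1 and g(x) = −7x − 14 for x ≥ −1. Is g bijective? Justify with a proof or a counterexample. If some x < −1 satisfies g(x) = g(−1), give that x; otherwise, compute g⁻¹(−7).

Both pieces are strictly decreasing (slopes −8 and −7), so each is injective on its own interval.
The left piece maps (−∞, −1) onto (−7, ∞); the right piece maps [−1, ∞) onto (−∞, −7].
Since −7 = −7, the images partition ℝ: g is injective and surjective, hence bijective.
Because the two images are disjoint, no x < −1 has g(x) = g(−1), so we compute g⁻¹(−7): −7 lies in (−∞, −7], so solve −7x − 14 = −7: x = (−7 + 14)/(−7) = −1.

-1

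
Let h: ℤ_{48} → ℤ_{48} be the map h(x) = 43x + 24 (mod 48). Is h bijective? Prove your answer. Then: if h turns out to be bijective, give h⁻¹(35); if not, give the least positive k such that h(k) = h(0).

If h(s) = h(t), then 43s ≡ 43t (mod 48). Because gcd(43, 48) = 1, we may cancel 43 to get s ≡ t (mod 48).
We now compute 43⁻¹ mod 48 explicitly. Euclid's algorithm: 48 = 1·43 + 5, 43 = 8·5 + 3, 5 = 1·3 + 2, 3 = 1·2 + 1; back-substituting gives 1 = 19·43 − 17·48, so 43⁻¹ ≡ 19 (mod 48).
Then y ↦ 19(y − 24) is a two-sided inverse to h, so every y ∈ ℤ_{48} has a preimage.
Hence h is bijective.
Since h is bijective, we find h⁻¹(35): we need 43x ≡ 35 − 24 ≡ 11 (mod 48). Using 43⁻¹ = 19: x ≡ 19·11 = 209 = 4·48 + 17, so x = 17.
Check: h(17) = 43·17 + 24 = 755 = 15·48 + 35 ≡ 35 (mod 48).

17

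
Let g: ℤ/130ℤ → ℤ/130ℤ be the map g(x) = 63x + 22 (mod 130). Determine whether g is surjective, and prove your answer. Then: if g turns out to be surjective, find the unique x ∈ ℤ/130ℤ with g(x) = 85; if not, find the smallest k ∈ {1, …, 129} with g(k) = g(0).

1

Since gcd(63, 130) = 1, 63 is invertible modulo 130. Euclid's algorithm: 130 = 2·63 + 4, 63 = 15·4 + 3, 4 = 1·3 + 1; back-substituting gives 1 = 97·63 − 47·130, so 63⁻¹ ≡ 97 (mod 130).
For any y ∈ ℤ/130ℤ, x = 97(y − 22) mod 130 satisfies g(x) = 63·97(y − 22) + 22 ≡ y (since 63·97 ≡ 1 mod 130). So every y has a preimage.
Thus g is surjective.
Since g is surjective, we find g⁻¹(85): we need 63x ≡ 85 − 22 ≡ 63 (mod 130). Using 63⁻¹ = 97: x ≡ 97·63 = 6111 = 47·130 + 1, so x = 1.
Check: g(1) = 63·1 + 22 = 85 ≡ 85 (mod 130).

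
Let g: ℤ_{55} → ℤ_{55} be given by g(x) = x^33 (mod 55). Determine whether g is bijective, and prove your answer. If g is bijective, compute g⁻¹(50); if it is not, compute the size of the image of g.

Computing x^33 mod 55 for each x (by repeated squaring, reducing mod 55 at every step), the values g(0), g(1), …, g(54) are: 0, 1, 52, 38, 9, 15, 51, 2, 28, 14, 10, 11, 12, 8, 49, 20, 26, 7, 13, 39, 25, 21, 22, 23, 19, 5, 31, 37, 18, 24, 50, 36, 32, 33, 34, 30, 16, 42, 48, 29, 35, 6, 47, 43, 44, 45, 41, 27, 53, 4, 40, 46, 17, 3, 54.
Every element of ℤ_{55} appears exactly once in this list, so g is a bijection, and in particular bijective.
Since g is bijective, we read off the preimage of 50 from the same table: g(30) = 50, so g⁻¹(50) = 30.

30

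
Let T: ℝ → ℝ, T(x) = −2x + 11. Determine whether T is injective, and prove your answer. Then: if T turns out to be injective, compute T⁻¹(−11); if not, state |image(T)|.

11

Suppose T(x_1) = T(x_2). Then −2x_1 + 11 = −2x_2 + 11, therefore −2x_1 = −2x_2, hence x_1 = x_2.
Hence T is injective.
Since T is injective, we compute T⁻¹(−11) = (−11 − 11)/(−2) = 11.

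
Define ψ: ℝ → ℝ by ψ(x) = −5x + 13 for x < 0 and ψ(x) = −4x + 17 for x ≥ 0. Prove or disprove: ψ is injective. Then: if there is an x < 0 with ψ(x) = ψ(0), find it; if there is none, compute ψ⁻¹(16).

-4/5

Both pieces are strictly decreasing (slopes −5 and −4), so each is injective on its own interval.
The left piece maps (−∞, 0) onto (13, ∞); the right piece maps [0, ∞) onto (−∞, 17].
These images overlap. In particular ψ(0) = 17 (right piece), and solving −5x + 13 = 17 on the left piece gives x = −4/5 < 0.
So ψ(−4/5) = ψ(0) with −4/5 ≠ 0, and ψ is not injective. This x = −4/5 is the requested value below 0.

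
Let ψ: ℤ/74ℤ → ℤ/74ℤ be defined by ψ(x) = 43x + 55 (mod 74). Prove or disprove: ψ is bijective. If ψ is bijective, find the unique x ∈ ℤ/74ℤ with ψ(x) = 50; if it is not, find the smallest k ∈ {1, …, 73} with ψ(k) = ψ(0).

67

Suppose ψ(x_1) = ψ(x_2) in ℤ/74ℤ. Then 43x_1 + 55 ≡ 43x_2 + 55 (mod 74), so 43(x_1 − x_2) ≡ 0 (mod 74).
Since gcd(43, 74) = 1, 43 is invertible modulo 74, thus x_1 − x_2 ≡ 0 (mod 74), i.e. x_1 = x_2.
We now compute 43⁻¹ mod 74 explicitly. Euclid's algorithm: 74 = 1·43 + 31, 43 = 1·31 + 12, 31 = 2·12 + 7, 12 = 1·7 + 5, 7 = 1·5 + 2, 5 = 2·2 + 1; back-substituting gives 1 = 31·43 − 18·74, so 43⁻¹ ≡ 31 (mod 74).
For any y ∈ ℤ/74ℤ, x = 31(y − 55) mod 74 satisfies ψ(x) = 43·31(y − 55) + 55 ≡ y (since 43·31 ≡ 1 mod 74). So every y has a preimage.
So ψ is bijective.
Since ψ is bijective, we compute ψ⁻¹(50): solve 43x + 55 ≡ 50 (mod 74), i.e. 43x ≡ 69 (mod 74).
Multiplying by 43⁻¹ = 31 gives x ≡ 31·69 = 2139 = 28·74 + 67 ≡ 67 (mod 74).
Check: ψ(67) = 43·67 + 55 = 2936 = 39·74 + 50 ≡ 50 (mod 74).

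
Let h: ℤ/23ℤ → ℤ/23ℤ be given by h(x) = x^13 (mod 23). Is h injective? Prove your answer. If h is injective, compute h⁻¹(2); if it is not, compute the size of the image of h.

Since 23 is prime, the nonzero elements of ℤ/23ℤ form a cyclic group of order 22.
As gcd(13, 22) = 1, raising to the 13th power is a bijection on this group: if x_1^13 ≡ x_2^13 then (x_1x_2^{−1})^13 = 1, and the only element of order dividing gcd(13, 22) = 1 is 1, so x_1 = x_2.
With h(0) = 0 this makes h injective on all of ℤ/23ℤ, hence bijective (finite equal-size domain and codomain). In particular h is injective.
Since h is injective, we find the preimage of 2. The inverse of x ↦ x^13 on (ℤ/23ℤ)^× is x ↦ x^17, because 13·17 = 221 = 10·22 + 1 ≡ 1 (mod 22) and x^{22} = 1 for x ≠ 0 (Fermat). So h⁻¹(2) = 2^17 mod 23.
Repeated squaring mod 23: 2^1 ≡ 2, 2^2 ≡ 2² = 4, 2^4 ≡ 4² = 16, 2^8 ≡ 16² = 256 ≡ 3, 2^16 ≡ 3² = 9. Since 17 = 16 + 1, 2^17 ≡ 9·2: 9·2 = 18. So 2^17 ≡ 18 (mod 23).
Hence h⁻¹(2) = 18.

18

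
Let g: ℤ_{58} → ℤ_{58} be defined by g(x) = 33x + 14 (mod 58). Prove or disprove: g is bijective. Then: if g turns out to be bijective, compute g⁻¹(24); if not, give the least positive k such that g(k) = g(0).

46

If g(s) = g(t), then 33s ≡ 33t (mod 58). Because gcd(33, 58) = 1, we may cancel 33 to get s ≡ t (mod 58).
We now compute 33⁻¹ mod 58 explicitly. Euclid's algorithm: 58 = 1·33 + 25, 33 = 1·25 + 8, 25 = 3·8 + 1; back-substituting gives 1 = 51·33 − 29·58, so 33⁻¹ ≡ 51 (mod 58).
For any y ∈ ℤ_{58}, x = 51(y − 14) mod 58 satisfies g(x) = 33·51(y − 14) + 14 ≡ y (since 33·51 ≡ 1 mod 58). So every y has a preimage.
Thus g is bijective.
Since g is bijective, we compute g⁻¹(24): solve 33x + 14 ≡ 24 (mod 58), i.e. 33x ≡ 10 (mod 58).
Multiplying by 33⁻¹ = 51 gives x ≡ 51·10 = 510 = 8·58 + 46 ≡ 46 (mod 58).
Check: g(46) = 33·46 + 14 = 1532 = 26·58 + 24 ≡ 24 (mod 58).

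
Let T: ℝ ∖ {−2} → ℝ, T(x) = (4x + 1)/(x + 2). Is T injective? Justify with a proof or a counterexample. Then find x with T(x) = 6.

Suppose T(s) = T(t). Cross-multiplying: (4s + 1)(t + 2) = (4t + 1)(s + 2).
Expanding both sides and cancelling the symmetric terms leaves 7·(s − t) = 0. Since 7 ≠ 0, s = t. Thus T is injective.
Solving T(x) = 6: cross-multiplying gives 4x + 1 = 6(x + 2), which rearranges to −2x = 11, so x = −11/2.

-11/2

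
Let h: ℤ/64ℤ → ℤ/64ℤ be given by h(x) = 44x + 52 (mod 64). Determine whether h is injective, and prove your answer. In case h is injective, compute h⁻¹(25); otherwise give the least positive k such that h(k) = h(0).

We have gcd(44, 64) = 4 > 1. Taking u = 0 and v = 16: h(0) = 52 and h(16) = 44·16 + 52 = 756 ≡ 52 (mod 64).
So h(0) = h(16) while 0 ≠ 16, so h is not injective.
Since h is not injective, we find the least positive k with h(k) = h(0): this means 44k ≡ 0 (mod 64), i.e. 64 ∣ 44k. Since gcd(44, 64) = 4, dividing through by 4 this holds exactly when 16 ∣ 11k, and as gcd(11, 16) = 1, exactly when 16 ∣ k.
The smallest positive such k is 16.

16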